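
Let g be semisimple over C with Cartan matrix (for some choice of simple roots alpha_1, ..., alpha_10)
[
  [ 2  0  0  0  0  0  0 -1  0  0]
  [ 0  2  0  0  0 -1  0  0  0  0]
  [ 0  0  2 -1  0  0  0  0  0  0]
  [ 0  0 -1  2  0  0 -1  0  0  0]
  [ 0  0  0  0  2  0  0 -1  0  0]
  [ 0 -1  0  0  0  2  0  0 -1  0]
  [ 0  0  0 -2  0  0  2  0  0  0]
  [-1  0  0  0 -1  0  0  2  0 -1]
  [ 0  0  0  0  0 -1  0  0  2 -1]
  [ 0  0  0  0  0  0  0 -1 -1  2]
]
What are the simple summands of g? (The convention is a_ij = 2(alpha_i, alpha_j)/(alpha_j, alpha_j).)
The diagram associated to this matrix has two connected components: the simple roots {alpha_3, alpha_4, alpha_7} form a chain of 3 nodes with a double edge at one end; the terminal node there is the unique long simple root (C_3), and {alpha_1, alpha_2, alpha_5, alpha_6, alpha_8, alpha_9, alpha_10} form a chain of 5 nodes with a fork of two nodes at one end (D_7). A semisimple Lie algebra decomposes uniquely as the direct sum of simple ideals, one per connected component of its Dynkin diagram, so g ≅ C_3 ⊕ D_7 (dimension 21 + 91 = 112).

type C_3 ⊕ type D_7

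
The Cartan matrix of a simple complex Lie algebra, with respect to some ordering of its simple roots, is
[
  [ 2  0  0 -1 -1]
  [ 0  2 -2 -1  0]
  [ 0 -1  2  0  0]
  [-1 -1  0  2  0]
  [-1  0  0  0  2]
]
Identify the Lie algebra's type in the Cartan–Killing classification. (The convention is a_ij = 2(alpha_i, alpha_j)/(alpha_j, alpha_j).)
The matrix has rank 5 with 2's on the diagonal. Reading the off-diagonal entries as Dynkin edges (a single edge where a_ij = a_ji = -1; a double or triple edge where a_ij * a_ji = 2 or 3), the diagram is a chain of 5 nodes with a double edge at one end; the terminal node there is the unique short simple root (B_5). One simple-root ordering that puts it in standard form is (alpha_5, alpha_1, alpha_4, alpha_2, alpha_3). So the algebra is type B_5, i.e. so(11).

type B_5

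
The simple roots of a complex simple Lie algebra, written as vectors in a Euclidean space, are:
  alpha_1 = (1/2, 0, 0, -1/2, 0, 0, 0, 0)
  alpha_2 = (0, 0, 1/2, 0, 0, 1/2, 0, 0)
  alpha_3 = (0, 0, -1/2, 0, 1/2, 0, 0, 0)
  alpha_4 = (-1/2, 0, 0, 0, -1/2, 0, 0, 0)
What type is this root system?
Compute the Cartan integers a_ij = 2(alpha_i, alpha_j)/(alpha_j, alpha_j); the resulting 4x4 Cartan matrix is
[[2, 0, 0, -1], [0, 2, -1, 0], [0, -1, 2, -1], [-1, 0, -1, 2]].
All simple roots have the same length, so the diagram is simply laced. The associated Dynkin diagram is a chain of 4 nodes with single edges (A_4), so the type is A_4 (the algebra sl(5)).

A_4 (sl(5))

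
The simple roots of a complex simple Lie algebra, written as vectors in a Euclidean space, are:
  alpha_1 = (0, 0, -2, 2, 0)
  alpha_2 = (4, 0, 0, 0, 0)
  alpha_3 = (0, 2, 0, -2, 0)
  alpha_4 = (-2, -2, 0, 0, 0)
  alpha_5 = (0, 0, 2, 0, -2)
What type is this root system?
C_5

Compute the Cartan integers a_ij = 2(alpha_i, alpha_j)/(alpha_j, alpha_j); the resulting 5x5 Cartan matrix is
[[2, 0, -1, 0, -1], [0, 2, 0, -2, 0], [-1, 0, 2, -1, 0], [0, -1, -1, 2, 0], [-1, 0, 0, 0, 2]].
The roots have two lengths (squared-length ratio 2:1); the short ones are alpha_{1,3,4,5}. The associated Dynkin diagram is a chain of 5 nodes with a double edge at one end; the terminal node there is the unique long simple root (C_5), so the type is C_5 (the algebra sp(10)).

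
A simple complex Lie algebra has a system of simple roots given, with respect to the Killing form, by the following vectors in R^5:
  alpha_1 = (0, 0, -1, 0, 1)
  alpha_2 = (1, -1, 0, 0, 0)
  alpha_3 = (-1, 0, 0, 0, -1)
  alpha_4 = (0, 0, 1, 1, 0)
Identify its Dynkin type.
A_4

Compute the Cartan integers a_ij = 2(alpha_i, alpha_j)/(alpha_j, alpha_j); the resulting 4x4 Cartan matrix is
[[2, 0, -1, -1], [0, 2, -1, 0], [-1, -1, 2, 0], [-1, 0, 0, 2]].
All simple roots have the same length, so the diagram is simply laced. The associated Dynkin diagram is a chain of 4 nodes with single edges (A_4), so the type is A_4 (the algebra sl(5)).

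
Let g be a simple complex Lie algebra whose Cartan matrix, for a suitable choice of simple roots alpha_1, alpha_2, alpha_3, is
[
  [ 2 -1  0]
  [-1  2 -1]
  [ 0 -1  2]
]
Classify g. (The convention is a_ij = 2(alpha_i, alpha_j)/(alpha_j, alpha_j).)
The matrix has rank 3 with 2's on the diagonal. Reading the off-diagonal entries as Dynkin edges (a single edge where a_ij = a_ji = -1; a double or triple edge where a_ij * a_ji = 2 or 3), the diagram is a chain of 3 nodes with single edges (A_3). One simple-root ordering that puts it in standard form is (alpha_3, alpha_2, alpha_1). So the algebra is type A_3, i.e. sl(4).

A_3 (sl(4))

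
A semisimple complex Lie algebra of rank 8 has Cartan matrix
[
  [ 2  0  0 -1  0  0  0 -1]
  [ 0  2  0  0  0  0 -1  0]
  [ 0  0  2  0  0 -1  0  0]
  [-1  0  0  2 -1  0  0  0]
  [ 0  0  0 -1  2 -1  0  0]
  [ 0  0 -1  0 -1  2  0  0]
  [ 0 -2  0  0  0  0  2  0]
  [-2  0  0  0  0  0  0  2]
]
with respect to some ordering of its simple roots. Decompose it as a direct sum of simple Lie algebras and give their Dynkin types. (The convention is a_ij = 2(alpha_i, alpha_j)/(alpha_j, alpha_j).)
The diagram associated to this matrix has two connected components: the simple roots {alpha_2, alpha_7} form a chain of 2 nodes with a double edge at one end; the terminal node there is the unique short simple root (B_2), and {alpha_1, alpha_3, alpha_4, alpha_5, alpha_6, alpha_8} form a chain of 6 nodes with a double edge at one end; the terminal node there is the unique long simple root (C_6). A semisimple Lie algebra decomposes uniquely as the direct sum of simple ideals, one per connected component of its Dynkin diagram, so g ≅ B_2 ⊕ C_6 (dimension 10 + 78 = 88).

type B_2 + type C_6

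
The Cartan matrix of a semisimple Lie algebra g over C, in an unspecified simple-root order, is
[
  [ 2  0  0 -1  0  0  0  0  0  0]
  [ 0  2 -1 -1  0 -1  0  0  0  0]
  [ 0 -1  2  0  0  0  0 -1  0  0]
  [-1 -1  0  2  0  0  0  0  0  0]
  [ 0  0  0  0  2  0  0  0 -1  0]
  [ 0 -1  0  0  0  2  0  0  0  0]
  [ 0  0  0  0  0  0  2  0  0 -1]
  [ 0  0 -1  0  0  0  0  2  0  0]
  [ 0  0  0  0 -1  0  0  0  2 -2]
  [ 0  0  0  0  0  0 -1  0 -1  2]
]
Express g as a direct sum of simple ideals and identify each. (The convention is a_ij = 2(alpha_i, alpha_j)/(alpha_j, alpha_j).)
type E_6 + type F_4

The diagram associated to this matrix has two connected components: the simple roots {alpha_1, alpha_2, alpha_3, alpha_4, alpha_6, alpha_8} form a chain of 5 nodes with one extra node attached to the third node from one end (E_6), and {alpha_5, alpha_7, alpha_9, alpha_10} form a chain of 4 nodes with a double edge between the middle two (F_4). A semisimple Lie algebra decomposes uniquely as the direct sum of simple ideals, one per connected component of its Dynkin diagram, so g ≅ E_6 ⊕ F_4 (dimension 78 + 52 = 130).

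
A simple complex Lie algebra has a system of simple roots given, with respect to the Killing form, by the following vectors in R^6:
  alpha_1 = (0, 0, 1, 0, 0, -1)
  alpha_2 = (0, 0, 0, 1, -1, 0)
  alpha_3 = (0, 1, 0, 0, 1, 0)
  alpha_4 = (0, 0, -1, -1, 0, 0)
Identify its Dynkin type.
Compute the Cartan integers a_ij = 2(alpha_i, alpha_j)/(alpha_j, alpha_j); the resulting 4x4 Cartan matrix is
[[2, 0, 0, -1], [0, 2, -1, -1], [0, -1, 2, 0], [-1, -1, 0, 2]].
All simple roots have the same length, so the diagram is simply laced. The associated Dynkin diagram is a chain of 4 nodes with single edges (A_4), so the type is A_4 (the algebra sl(5)).

type A_4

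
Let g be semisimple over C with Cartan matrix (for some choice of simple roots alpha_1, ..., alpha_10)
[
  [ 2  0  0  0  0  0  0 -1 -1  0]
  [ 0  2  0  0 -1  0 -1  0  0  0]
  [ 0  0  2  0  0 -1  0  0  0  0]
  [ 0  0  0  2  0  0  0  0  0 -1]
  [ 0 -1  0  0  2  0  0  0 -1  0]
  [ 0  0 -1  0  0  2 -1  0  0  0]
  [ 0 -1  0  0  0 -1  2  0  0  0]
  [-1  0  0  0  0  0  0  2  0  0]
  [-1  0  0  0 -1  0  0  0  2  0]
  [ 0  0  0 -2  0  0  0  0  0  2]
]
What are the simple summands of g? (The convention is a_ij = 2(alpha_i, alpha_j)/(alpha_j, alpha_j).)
The diagram associated to this matrix has two connected components: the simple roots {alpha_1, alpha_2, alpha_3, alpha_5, alpha_6, alpha_7, alpha_8, alpha_9} form a chain of 8 nodes with single edges (A_8), and {alpha_4, alpha_10} form a chain of 2 nodes with a double edge at one end; the terminal node there is the unique short simple root (B_2). A semisimple Lie algebra decomposes uniquely as the direct sum of simple ideals, one per connected component of its Dynkin diagram, so g ≅ A_8 ⊕ B_2 (dimension 80 + 10 = 90).

A_8 (sl(9)) + B_2 (so(5))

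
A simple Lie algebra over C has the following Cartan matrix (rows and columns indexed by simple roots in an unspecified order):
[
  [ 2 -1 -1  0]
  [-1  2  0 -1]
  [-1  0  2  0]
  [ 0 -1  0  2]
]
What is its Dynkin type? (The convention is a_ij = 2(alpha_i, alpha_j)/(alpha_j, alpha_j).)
A4

The matrix has rank 4 with 2's on the diagonal. Reading the off-diagonal entries as Dynkin edges (a single edge where a_ij = a_ji = -1; a double or triple edge where a_ij * a_ji = 2 or 3), the diagram is a chain of 4 nodes with single edges (A_4). One simple-root ordering that puts it in standard form is (alpha_4, alpha_2, alpha_1, alpha_3). So the algebra is type A_4, i.e. sl(5).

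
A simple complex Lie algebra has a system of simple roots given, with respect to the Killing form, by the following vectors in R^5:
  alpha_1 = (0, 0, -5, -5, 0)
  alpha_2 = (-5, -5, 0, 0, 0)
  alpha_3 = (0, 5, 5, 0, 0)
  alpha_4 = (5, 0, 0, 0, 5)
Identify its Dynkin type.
type A_4

Compute the Cartan integers a_ij = 2(alpha_i, alpha_j)/(alpha_j, alpha_j); the resulting 4x4 Cartan matrix is
[[2, 0, -1, 0], [0, 2, -1, -1], [-1, -1, 2, 0], [0, -1, 0, 2]].
All simple roots have the same length, so the diagram is simply laced. The associated Dynkin diagram is a chain of 4 nodes with single edges (A_4), so the type is A_4 (the algebra sl(5)).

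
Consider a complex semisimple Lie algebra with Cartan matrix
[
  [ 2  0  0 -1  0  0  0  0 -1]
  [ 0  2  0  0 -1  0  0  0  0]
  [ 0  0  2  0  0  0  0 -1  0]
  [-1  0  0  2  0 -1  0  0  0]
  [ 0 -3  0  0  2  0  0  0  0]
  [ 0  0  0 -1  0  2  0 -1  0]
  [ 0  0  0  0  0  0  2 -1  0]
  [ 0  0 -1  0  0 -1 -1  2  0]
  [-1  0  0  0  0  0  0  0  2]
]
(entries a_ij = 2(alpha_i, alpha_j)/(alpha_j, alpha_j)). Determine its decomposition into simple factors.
D_7 + G_2

The diagram associated to this matrix has two connected components: the simple roots {alpha_1, alpha_3, alpha_4, alpha_6, alpha_7, alpha_8, alpha_9} form a chain of 5 nodes with a fork of two nodes at one end (D_7), and {alpha_2, alpha_5} form two nodes joined by a triple edge (G_2). A semisimple Lie algebra decomposes uniquely as the direct sum of simple ideals, one per connected component of its Dynkin diagram, so g ≅ D_7 ⊕ G_2 (dimension 91 + 14 = 105).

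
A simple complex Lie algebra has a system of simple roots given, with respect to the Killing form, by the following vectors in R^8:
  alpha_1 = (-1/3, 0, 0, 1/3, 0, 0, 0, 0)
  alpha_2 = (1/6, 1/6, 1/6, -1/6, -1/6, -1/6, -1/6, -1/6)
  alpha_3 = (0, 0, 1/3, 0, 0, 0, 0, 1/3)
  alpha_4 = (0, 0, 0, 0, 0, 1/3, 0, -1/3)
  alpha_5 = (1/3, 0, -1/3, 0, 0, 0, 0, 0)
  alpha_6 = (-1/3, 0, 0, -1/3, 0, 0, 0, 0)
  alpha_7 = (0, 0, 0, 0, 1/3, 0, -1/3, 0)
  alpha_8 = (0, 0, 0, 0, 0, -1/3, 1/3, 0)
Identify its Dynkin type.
E_8

Compute the Cartan integers a_ij = 2(alpha_i, alpha_j)/(alpha_j, alpha_j); the resulting 8x8 Cartan matrix is
[[2, -1, 0, 0, -1, 0, 0, 0], [-1, 2, 0, 0, 0, 0, 0, 0], [0, 0, 2, -1, -1, 0, 0, 0], [0, 0, -1, 2, 0, 0, 0, -1], [-1, 0, -1, 0, 2, -1, 0, 0], [0, 0, 0, 0, -1, 2, 0, 0], [0, 0, 0, 0, 0, 0, 2, -1], [0, 0, 0, -1, 0, 0, -1, 2]].
All simple roots have the same length, so the diagram is simply laced. The associated Dynkin diagram is a chain of 7 nodes with one extra node attached to the third node from one end (E_8), so the type is E_8.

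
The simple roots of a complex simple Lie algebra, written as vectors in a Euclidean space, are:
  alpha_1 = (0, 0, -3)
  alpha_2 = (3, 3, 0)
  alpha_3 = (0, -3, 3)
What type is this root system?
type B_3

Compute the Cartan integers a_ij = 2(alpha_i, alpha_j)/(alpha_j, alpha_j); the resulting 3x3 Cartan matrix is
[[2, 0, -1], [0, 2, -1], [-2, -1, 2]].
The roots have two lengths (squared-length ratio 2:1); the short ones are alpha_{1}. The associated Dynkin diagram is a chain of 3 nodes with a double edge at one end; the terminal node there is the unique short simple root (B_3), so the type is B_3 (the algebra so(7)).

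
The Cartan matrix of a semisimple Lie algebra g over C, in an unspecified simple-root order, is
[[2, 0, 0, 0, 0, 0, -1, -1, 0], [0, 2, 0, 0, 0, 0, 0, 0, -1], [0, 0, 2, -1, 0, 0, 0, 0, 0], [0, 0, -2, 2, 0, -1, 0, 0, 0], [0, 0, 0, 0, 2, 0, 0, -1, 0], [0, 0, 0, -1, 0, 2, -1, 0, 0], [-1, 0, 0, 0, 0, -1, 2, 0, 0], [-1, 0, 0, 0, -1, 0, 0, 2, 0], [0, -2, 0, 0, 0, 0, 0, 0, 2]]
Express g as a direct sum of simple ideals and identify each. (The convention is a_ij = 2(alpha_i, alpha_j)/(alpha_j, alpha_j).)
The diagram associated to this matrix has two connected components: the simple roots {alpha_2, alpha_9} form a chain of 2 nodes with a double edge at one end; the terminal node there is the unique short simple root (B_2), and {alpha_1, alpha_3, alpha_4, alpha_5, alpha_6, alpha_7, alpha_8} form a chain of 7 nodes with a double edge at one end; the terminal node there is the unique short simple root (B_7). A semisimple Lie algebra decomposes uniquely as the direct sum of simple ideals, one per connected component of its Dynkin diagram, so g ≅ B_2 ⊕ B_7 (dimension 10 + 105 = 115).

B_2 (so(5)) + B_7 (so(15))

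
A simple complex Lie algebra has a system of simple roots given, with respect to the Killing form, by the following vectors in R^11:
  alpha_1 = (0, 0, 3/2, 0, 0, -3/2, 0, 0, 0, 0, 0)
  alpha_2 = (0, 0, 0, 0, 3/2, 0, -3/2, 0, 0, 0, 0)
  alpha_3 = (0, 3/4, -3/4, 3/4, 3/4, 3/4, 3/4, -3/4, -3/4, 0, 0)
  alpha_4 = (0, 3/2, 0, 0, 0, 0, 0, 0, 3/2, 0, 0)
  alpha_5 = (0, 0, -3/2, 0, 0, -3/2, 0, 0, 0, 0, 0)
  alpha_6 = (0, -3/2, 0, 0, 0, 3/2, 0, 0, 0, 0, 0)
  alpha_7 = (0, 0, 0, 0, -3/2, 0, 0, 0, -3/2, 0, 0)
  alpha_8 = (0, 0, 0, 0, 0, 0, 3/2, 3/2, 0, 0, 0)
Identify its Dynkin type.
E_8

Compute the Cartan integers a_ij = 2(alpha_i, alpha_j)/(alpha_j, alpha_j); the resulting 8x8 Cartan matrix is
[[2, 0, -1, 0, 0, -1, 0, 0], [0, 2, 0, 0, 0, 0, -1, -1], [-1, 0, 2, 0, 0, 0, 0, 0], [0, 0, 0, 2, 0, -1, -1, 0], [0, 0, 0, 0, 2, -1, 0, 0], [-1, 0, 0, -1, -1, 2, 0, 0], [0, -1, 0, -1, 0, 0, 2, 0], [0, -1, 0, 0, 0, 0, 0, 2]].
All simple roots have the same length, so the diagram is simply laced. The associated Dynkin diagram is a chain of 7 nodes with one extra node attached to the third node from one end (E_8), so the type is E_8.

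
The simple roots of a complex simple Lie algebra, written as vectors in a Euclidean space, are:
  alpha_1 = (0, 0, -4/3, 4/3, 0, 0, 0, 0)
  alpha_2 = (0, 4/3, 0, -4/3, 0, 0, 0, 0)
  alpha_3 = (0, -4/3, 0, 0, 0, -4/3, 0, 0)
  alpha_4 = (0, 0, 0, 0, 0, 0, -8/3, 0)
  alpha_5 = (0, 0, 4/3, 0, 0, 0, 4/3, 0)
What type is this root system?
Compute the Cartan integers a_ij = 2(alpha_i, alpha_j)/(alpha_j, alpha_j); the resulting 5x5 Cartan matrix is
[[2, -1, 0, 0, -1], [-1, 2, -1, 0, 0], [0, -1, 2, 0, 0], [0, 0, 0, 2, -2], [-1, 0, 0, -1, 2]].
The roots have two lengths (squared-length ratio 2:1); the short ones are alpha_{1,2,3,5}. The associated Dynkin diagram is a chain of 5 nodes with a double edge at one end; the terminal node there is the unique long simple root (C_5), so the type is C_5 (the algebra sp(10)).

C_5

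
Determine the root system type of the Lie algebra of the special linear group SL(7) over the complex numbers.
This is sl(7), which has dimension 7^2 - 1 = 48 and rank 7 - 1 = 6 (a Cartan subalgebra is the diagonal traceless matrices). In the classification of classical Lie algebras, the special linear algebra sl(n+1) has type A_n; here n = 6, so the Dynkin diagram is a chain of 6 nodes with single edges (A_6). Hence the type is A_6.

A6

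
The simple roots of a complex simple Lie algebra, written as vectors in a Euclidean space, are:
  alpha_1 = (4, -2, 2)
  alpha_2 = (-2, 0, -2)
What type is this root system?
Compute the Cartan integers a_ij = 2(alpha_i, alpha_j)/(alpha_j, alpha_j); the resulting 2x2 Cartan matrix is
[[2, -3], [-1, 2]].
The roots have two lengths (squared-length ratio 3:1); the short ones are alpha_{2}. The associated Dynkin diagram is two nodes joined by a triple edge (G_2), so the type is G_2.

type G_2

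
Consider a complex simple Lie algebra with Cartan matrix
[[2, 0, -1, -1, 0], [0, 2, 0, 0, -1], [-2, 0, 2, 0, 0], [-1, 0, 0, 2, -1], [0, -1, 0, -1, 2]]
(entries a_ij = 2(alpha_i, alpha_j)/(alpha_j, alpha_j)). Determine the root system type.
The matrix has rank 5 with 2's on the diagonal. Reading the off-diagonal entries as Dynkin edges (a single edge where a_ij = a_ji = -1; a double or triple edge where a_ij * a_ji = 2 or 3), the diagram is a chain of 5 nodes with a double edge at one end; the terminal node there is the unique long simple root (C_5). One simple-root ordering that puts it in standard form is (alpha_2, alpha_5, alpha_4, alpha_1, alpha_3). So the algebra is type C_5, i.e. sp(10).

C5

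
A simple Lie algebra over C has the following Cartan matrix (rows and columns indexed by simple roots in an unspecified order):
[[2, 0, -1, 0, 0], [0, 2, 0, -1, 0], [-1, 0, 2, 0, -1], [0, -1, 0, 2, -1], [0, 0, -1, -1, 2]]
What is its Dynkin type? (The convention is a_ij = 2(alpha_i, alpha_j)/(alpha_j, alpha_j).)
A_5

The matrix has rank 5 with 2's on the diagonal. Reading the off-diagonal entries as Dynkin edges (a single edge where a_ij = a_ji = -1; a double or triple edge where a_ij * a_ji = 2 or 3), the diagram is a chain of 5 nodes with single edges (A_5). One simple-root ordering that puts it in standard form is (alpha_2, alpha_4, alpha_5, alpha_3, alpha_1). So the algebra is type A_5, i.e. sl(6).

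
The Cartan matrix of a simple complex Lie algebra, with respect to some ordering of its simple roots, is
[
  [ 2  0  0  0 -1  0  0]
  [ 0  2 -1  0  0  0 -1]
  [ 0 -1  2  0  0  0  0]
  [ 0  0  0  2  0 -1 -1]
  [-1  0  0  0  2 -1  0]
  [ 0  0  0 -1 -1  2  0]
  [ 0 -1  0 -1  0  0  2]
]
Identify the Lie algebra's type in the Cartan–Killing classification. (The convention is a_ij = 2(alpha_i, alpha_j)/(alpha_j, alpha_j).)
A7

The matrix has rank 7 with 2's on the diagonal. Reading the off-diagonal entries as Dynkin edges (a single edge where a_ij = a_ji = -1; a double or triple edge where a_ij * a_ji = 2 or 3), the diagram is a chain of 7 nodes with single edges (A_7). One simple-root ordering that puts it in standard form is (alpha_1, alpha_5, alpha_6, alpha_4, alpha_7, alpha_2, alpha_3). So the algebra is type A_7, i.e. sl(8).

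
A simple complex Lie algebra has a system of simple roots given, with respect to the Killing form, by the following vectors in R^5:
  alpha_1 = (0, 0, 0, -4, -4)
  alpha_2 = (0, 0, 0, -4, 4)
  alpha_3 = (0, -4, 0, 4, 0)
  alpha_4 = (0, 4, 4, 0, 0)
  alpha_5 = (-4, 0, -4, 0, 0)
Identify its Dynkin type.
Compute the Cartan integers a_ij = 2(alpha_i, alpha_j)/(alpha_j, alpha_j); the resulting 5x5 Cartan matrix is
[[2, 0, -1, 0, 0], [0, 2, -1, 0, 0], [-1, -1, 2, -1, 0], [0, 0, -1, 2, -1], [0, 0, 0, -1, 2]].
All simple roots have the same length, so the diagram is simply laced. The associated Dynkin diagram is a chain of 3 nodes with a fork of two nodes at one end (D_5), so the type is D_5 (the algebra so(10)).

D_5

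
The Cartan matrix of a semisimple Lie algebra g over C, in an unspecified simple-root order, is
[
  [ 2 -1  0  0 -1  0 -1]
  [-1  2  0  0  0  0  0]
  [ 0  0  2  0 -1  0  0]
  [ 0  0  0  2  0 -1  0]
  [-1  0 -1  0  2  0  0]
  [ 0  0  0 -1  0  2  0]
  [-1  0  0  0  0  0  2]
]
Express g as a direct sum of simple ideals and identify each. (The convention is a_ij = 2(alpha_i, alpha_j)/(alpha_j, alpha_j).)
The diagram associated to this matrix has two connected components: the simple roots {alpha_4, alpha_6} form a chain of 2 nodes with single edges (A_2), and {alpha_1, alpha_2, alpha_3, alpha_5, alpha_7} form a chain of 3 nodes with a fork of two nodes at one end (D_5). A semisimple Lie algebra decomposes uniquely as the direct sum of simple ideals, one per connected component of its Dynkin diagram, so g ≅ A_2 ⊕ D_5 (dimension 8 + 45 = 53).

type A_2 ⊕ type D_5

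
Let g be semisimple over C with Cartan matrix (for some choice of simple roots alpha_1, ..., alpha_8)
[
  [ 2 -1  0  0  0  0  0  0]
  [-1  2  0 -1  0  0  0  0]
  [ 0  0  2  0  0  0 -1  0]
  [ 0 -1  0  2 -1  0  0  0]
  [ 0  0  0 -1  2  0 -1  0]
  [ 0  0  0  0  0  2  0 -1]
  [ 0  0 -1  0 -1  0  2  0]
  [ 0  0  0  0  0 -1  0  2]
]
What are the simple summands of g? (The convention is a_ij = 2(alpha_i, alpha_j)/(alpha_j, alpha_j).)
The diagram associated to this matrix has two connected components: the simple roots {alpha_6, alpha_8} form a chain of 2 nodes with single edges (A_2), and {alpha_1, alpha_2, alpha_3, alpha_4, alpha_5, alpha_7} form a chain of 6 nodes with single edges (A_6). A semisimple Lie algebra decomposes uniquely as the direct sum of simple ideals, one per connected component of its Dynkin diagram, so g ≅ A_2 ⊕ A_6 (dimension 8 + 48 = 56).

A_2 (sl(3)) ⊕ A_6 (sl(7))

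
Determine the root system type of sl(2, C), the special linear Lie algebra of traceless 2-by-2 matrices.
A_1

This is sl(2), which has dimension 2^2 - 1 = 3 and rank 2 - 1 = 1 (a Cartan subalgebra is the diagonal traceless matrices). In the classification of classical Lie algebras, the special linear algebra sl(n+1) has type A_n; here n = 1, so the Dynkin diagram is a chain of 1 nodes with single edges (A_1). Hence the type is A_1.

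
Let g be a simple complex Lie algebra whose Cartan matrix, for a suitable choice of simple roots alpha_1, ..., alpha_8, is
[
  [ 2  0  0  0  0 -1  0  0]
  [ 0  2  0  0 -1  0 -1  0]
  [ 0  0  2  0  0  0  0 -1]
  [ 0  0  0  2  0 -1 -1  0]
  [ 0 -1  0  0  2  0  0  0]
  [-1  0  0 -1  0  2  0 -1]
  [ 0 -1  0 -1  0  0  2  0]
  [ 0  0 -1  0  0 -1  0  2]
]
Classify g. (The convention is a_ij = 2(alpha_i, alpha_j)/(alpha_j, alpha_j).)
E_8

The matrix has rank 8 with 2's on the diagonal. Reading the off-diagonal entries as Dynkin edges (a single edge where a_ij = a_ji = -1; a double or triple edge where a_ij * a_ji = 2 or 3), the diagram is a chain of 7 nodes with one extra node attached to the third node from one end (E_8). One simple-root ordering that puts it in standard form is (alpha_3, alpha_1, alpha_8, alpha_6, alpha_4, alpha_7, alpha_2, alpha_5). So the algebra is type E_8.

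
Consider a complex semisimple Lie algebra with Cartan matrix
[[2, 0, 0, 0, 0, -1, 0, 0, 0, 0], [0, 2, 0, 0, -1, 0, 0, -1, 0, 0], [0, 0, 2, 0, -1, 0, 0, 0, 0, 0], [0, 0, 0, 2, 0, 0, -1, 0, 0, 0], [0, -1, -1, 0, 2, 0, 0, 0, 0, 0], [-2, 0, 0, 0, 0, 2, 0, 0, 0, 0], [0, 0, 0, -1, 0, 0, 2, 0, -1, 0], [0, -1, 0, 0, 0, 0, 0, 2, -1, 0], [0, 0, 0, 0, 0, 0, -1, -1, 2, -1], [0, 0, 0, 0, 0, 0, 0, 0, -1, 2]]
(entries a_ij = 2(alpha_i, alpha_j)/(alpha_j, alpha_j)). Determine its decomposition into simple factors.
B_2 ⊕ E_8

The diagram associated to this matrix has two connected components: the simple roots {alpha_1, alpha_6} form a chain of 2 nodes with a double edge at one end; the terminal node there is the unique short simple root (B_2), and {alpha_2, alpha_3, alpha_4, alpha_5, alpha_7, alpha_8, alpha_9, alpha_10} form a chain of 7 nodes with one extra node attached to the third node from one end (E_8). A semisimple Lie algebra decomposes uniquely as the direct sum of simple ideals, one per connected component of its Dynkin diagram, so g ≅ B_2 ⊕ E_8 (dimension 10 + 248 = 258).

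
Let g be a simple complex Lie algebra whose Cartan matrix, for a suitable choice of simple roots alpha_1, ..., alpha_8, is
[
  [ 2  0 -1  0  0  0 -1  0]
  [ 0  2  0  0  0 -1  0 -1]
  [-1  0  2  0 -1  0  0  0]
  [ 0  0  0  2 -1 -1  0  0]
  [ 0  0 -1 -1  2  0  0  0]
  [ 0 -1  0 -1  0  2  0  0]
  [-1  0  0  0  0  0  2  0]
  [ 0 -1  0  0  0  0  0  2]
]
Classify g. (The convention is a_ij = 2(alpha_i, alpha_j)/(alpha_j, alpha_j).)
The matrix has rank 8 with 2's on the diagonal. Reading the off-diagonal entries as Dynkin edges (a single edge where a_ij = a_ji = -1; a double or triple edge where a_ij * a_ji = 2 or 3), the diagram is a chain of 8 nodes with single edges (A_8). One simple-root ordering that puts it in standard form is (alpha_8, alpha_2, alpha_6, alpha_4, alpha_5, alpha_3, alpha_1, alpha_7). So the algebra is type A_8, i.e. sl(9).

A_8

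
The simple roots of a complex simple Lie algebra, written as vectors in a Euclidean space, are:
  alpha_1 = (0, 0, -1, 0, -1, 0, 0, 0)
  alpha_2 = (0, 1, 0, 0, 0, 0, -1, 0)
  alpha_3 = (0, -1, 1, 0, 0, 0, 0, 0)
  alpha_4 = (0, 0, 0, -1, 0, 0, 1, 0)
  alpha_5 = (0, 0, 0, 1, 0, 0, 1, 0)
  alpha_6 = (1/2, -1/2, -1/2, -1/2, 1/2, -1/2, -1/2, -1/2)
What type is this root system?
Compute the Cartan integers a_ij = 2(alpha_i, alpha_j)/(alpha_j, alpha_j); the resulting 6x6 Cartan matrix is
[[2, 0, -1, 0, 0, 0], [0, 2, -1, -1, -1, 0], [-1, -1, 2, 0, 0, 0], [0, -1, 0, 2, 0, 0], [0, -1, 0, 0, 2, -1], [0, 0, 0, 0, -1, 2]].
All simple roots have the same length, so the diagram is simply laced. The associated Dynkin diagram is a chain of 5 nodes with one extra node attached to the third node from one end (E_6), so the type is E_6.

E_6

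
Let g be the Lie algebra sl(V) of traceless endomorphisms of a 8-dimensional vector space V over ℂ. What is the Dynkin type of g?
This is sl(8), which has dimension 8^2 - 1 = 63 and rank 8 - 1 = 7 (a Cartan subalgebra is the diagonal traceless matrices). In the classification of classical Lie algebras, the special linear algebra sl(n+1) has type A_n; here n = 7, so the Dynkin diagram is a chain of 7 nodes with single edges (A_7). Hence the type is A_7.

A_7 (sl(8))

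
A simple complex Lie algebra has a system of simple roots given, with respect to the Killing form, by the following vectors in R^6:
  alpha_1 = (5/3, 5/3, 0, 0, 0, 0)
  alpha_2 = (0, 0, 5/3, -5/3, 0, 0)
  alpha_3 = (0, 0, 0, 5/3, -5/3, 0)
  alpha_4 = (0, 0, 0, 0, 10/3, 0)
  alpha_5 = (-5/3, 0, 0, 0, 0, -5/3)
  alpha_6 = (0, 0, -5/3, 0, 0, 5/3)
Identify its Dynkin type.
C_6 (sp(12))

Compute the Cartan integers a_ij = 2(alpha_i, alpha_j)/(alpha_j, alpha_j); the resulting 6x6 Cartan matrix is
[[2, 0, 0, 0, -1, 0], [0, 2, -1, 0, 0, -1], [0, -1, 2, -1, 0, 0], [0, 0, -2, 2, 0, 0], [-1, 0, 0, 0, 2, -1], [0, -1, 0, 0, -1, 2]].
The roots have two lengths (squared-length ratio 2:1); the short ones are alpha_{1,2,3,5,6}. The associated Dynkin diagram is a chain of 6 nodes with a double edge at one end; the terminal node there is the unique long simple root (C_6), so the type is C_6 (the algebra sp(12)).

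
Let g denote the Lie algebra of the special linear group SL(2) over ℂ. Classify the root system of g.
This is sl(2), which has dimension 2^2 - 1 = 3 and rank 2 - 1 = 1 (a Cartan subalgebra is the diagonal traceless matrices). In the classification of classical Lie algebras, the special linear algebra sl(n+1) has type A_n; here n = 1, so the Dynkin diagram is a chain of 1 nodes with single edges (A_1). Hence the type is A_1.

type A_1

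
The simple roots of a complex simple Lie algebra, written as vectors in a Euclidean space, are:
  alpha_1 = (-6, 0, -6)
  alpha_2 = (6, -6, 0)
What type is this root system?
A_2 (sl(3))

Compute the Cartan integers a_ij = 2(alpha_i, alpha_j)/(alpha_j, alpha_j); the resulting 2x2 Cartan matrix is
[[2, -1], [-1, 2]].
All simple roots have the same length, so the diagram is simply laced. The associated Dynkin diagram is a chain of 2 nodes with single edges (A_2), so the type is A_2 (the algebra sl(3)).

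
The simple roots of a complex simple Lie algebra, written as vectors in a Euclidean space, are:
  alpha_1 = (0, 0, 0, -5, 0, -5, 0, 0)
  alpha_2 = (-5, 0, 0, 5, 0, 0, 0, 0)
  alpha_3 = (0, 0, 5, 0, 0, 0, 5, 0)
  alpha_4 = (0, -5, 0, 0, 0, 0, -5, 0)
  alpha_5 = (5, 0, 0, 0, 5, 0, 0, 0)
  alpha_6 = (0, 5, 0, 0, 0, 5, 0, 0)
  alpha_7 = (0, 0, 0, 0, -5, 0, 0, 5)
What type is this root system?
type A_7

Compute the Cartan integers a_ij = 2(alpha_i, alpha_j)/(alpha_j, alpha_j); the resulting 7x7 Cartan matrix is
[[2, -1, 0, 0, 0, -1, 0], [-1, 2, 0, 0, -1, 0, 0], [0, 0, 2, -1, 0, 0, 0], [0, 0, -1, 2, 0, -1, 0], [0, -1, 0, 0, 2, 0, -1], [-1, 0, 0, -1, 0, 2, 0], [0, 0, 0, 0, -1, 0, 2]].
All simple roots have the same length, so the diagram is simply laced. The associated Dynkin diagram is a chain of 7 nodes with single edges (A_7), so the type is A_7 (the algebra sl(8)).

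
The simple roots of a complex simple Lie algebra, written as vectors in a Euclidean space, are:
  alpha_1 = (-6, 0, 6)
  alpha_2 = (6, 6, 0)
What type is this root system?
type A_2

Compute the Cartan integers a_ij = 2(alpha_i, alpha_j)/(alpha_j, alpha_j); the resulting 2x2 Cartan matrix is
[[2, -1], [-1, 2]].
All simple roots have the same length, so the diagram is simply laced. The associated Dynkin diagram is a chain of 2 nodes with single edges (A_2), so the type is A_2 (the algebra sl(3)).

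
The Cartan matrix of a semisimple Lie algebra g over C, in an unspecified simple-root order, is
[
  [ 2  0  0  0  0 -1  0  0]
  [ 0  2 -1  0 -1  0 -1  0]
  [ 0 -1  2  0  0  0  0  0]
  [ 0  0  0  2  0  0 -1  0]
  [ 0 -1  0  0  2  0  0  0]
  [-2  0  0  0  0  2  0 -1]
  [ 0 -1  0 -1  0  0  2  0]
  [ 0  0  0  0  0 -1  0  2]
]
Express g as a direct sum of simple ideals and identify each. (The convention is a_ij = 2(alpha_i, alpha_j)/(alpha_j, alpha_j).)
type B_3 ⊕ type D_5

The diagram associated to this matrix has two connected components: the simple roots {alpha_1, alpha_6, alpha_8} form a chain of 3 nodes with a double edge at one end; the terminal node there is the unique short simple root (B_3), and {alpha_2, alpha_3, alpha_4, alpha_5, alpha_7} form a chain of 3 nodes with a fork of two nodes at one end (D_5). A semisimple Lie algebra decomposes uniquely as the direct sum of simple ideals, one per connected component of its Dynkin diagram, so g ≅ B_3 ⊕ D_5 (dimension 21 + 45 = 66).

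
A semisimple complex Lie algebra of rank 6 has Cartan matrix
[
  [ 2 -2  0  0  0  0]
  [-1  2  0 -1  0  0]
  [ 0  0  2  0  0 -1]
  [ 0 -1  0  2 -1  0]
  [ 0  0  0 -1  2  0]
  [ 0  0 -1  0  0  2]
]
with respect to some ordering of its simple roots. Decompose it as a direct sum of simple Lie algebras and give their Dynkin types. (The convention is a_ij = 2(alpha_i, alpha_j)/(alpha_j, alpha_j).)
A2 ⊕ C4

The diagram associated to this matrix has two connected components: the simple roots {alpha_3, alpha_6} form a chain of 2 nodes with single edges (A_2), and {alpha_1, alpha_2, alpha_4, alpha_5} form a chain of 4 nodes with a double edge at one end; the terminal node there is the unique long simple root (C_4). A semisimple Lie algebra decomposes uniquely as the direct sum of simple ideals, one per connected component of its Dynkin diagram, so g ≅ A_2 ⊕ C_4 (dimension 8 + 36 = 44).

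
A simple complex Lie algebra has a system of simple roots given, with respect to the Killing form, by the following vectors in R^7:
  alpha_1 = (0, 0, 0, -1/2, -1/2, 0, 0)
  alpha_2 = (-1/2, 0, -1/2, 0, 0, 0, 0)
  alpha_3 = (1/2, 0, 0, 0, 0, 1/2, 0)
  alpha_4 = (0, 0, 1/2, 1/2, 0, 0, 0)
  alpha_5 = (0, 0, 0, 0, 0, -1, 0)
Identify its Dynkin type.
Compute the Cartan integers a_ij = 2(alpha_i, alpha_j)/(alpha_j, alpha_j); the resulting 5x5 Cartan matrix is
[[2, 0, 0, -1, 0], [0, 2, -1, -1, 0], [0, -1, 2, 0, -1], [-1, -1, 0, 2, 0], [0, 0, -2, 0, 2]].
The roots have two lengths (squared-length ratio 2:1); the short ones are alpha_{1,2,3,4}. The associated Dynkin diagram is a chain of 5 nodes with a double edge at one end; the terminal node there is the unique long simple root (C_5), so the type is C_5 (the algebra sp(10)).

type C_5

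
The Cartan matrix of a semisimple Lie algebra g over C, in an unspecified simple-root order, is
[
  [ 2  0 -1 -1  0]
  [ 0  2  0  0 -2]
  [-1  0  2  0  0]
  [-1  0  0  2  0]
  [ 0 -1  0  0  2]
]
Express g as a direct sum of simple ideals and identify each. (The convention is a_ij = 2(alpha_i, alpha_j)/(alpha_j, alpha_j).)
The diagram associated to this matrix has two connected components: the simple roots {alpha_1, alpha_3, alpha_4} form a chain of 3 nodes with single edges (A_3), and {alpha_2, alpha_5} form a chain of 2 nodes with a double edge at one end; the terminal node there is the unique short simple root (B_2). A semisimple Lie algebra decomposes uniquely as the direct sum of simple ideals, one per connected component of its Dynkin diagram, so g ≅ A_3 ⊕ B_2 (dimension 15 + 10 = 25).

A3 + B2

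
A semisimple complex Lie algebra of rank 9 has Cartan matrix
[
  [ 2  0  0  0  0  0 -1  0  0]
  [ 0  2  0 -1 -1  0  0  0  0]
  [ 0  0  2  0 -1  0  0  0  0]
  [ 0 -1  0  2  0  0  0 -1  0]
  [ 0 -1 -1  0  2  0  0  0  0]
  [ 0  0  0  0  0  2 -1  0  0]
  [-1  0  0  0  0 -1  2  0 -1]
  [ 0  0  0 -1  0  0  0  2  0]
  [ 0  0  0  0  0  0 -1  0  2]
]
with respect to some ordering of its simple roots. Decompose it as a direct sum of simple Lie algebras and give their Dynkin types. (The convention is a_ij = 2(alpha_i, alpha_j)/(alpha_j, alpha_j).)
A_5 (sl(6)) + D_4 (so(8))

The diagram associated to this matrix has two connected components: the simple roots {alpha_2, alpha_3, alpha_4, alpha_5, alpha_8} form a chain of 5 nodes with single edges (A_5), and {alpha_1, alpha_6, alpha_7, alpha_9} form a chain of 2 nodes with a fork of two nodes at one end (D_4). A semisimple Lie algebra decomposes uniquely as the direct sum of simple ideals, one per connected component of its Dynkin diagram, so g ≅ A_5 ⊕ D_4 (dimension 35 + 28 = 63).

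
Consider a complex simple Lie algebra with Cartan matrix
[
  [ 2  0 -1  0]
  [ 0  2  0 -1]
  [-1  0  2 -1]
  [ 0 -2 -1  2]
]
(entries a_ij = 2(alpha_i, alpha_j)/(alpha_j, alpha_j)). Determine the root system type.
The matrix has rank 4 with 2's on the diagonal. Reading the off-diagonal entries as Dynkin edges (a single edge where a_ij = a_ji = -1; a double or triple edge where a_ij * a_ji = 2 or 3), the diagram is a chain of 4 nodes with a double edge at one end; the terminal node there is the unique short simple root (B_4). One simple-root ordering that puts it in standard form is (alpha_1, alpha_3, alpha_4, alpha_2). So the algebra is type B_4, i.e. so(9).

B_4 (so(9))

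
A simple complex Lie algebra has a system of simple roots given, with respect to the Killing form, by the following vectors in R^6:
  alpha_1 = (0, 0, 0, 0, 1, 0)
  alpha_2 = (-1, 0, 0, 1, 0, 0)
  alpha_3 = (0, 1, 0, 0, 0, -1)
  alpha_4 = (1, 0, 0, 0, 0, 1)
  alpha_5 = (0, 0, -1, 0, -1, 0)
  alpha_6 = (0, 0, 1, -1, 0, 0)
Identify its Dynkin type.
Compute the Cartan integers a_ij = 2(alpha_i, alpha_j)/(alpha_j, alpha_j); the resulting 6x6 Cartan matrix is
[[2, 0, 0, 0, -1, 0], [0, 2, 0, -1, 0, -1], [0, 0, 2, -1, 0, 0], [0, -1, -1, 2, 0, 0], [-2, 0, 0, 0, 2, -1], [0, -1, 0, 0, -1, 2]].
The roots have two lengths (squared-length ratio 2:1); the short ones are alpha_{1}. The associated Dynkin diagram is a chain of 6 nodes with a double edge at one end; the terminal node there is the unique short simple root (B_6), so the type is B_6 (the algebra so(13)).

B_6 (so(13))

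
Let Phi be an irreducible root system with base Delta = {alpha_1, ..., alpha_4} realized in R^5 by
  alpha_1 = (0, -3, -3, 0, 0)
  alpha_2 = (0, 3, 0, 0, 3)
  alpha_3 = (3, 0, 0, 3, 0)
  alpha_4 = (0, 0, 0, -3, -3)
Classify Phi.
type A_4

Compute the Cartan integers a_ij = 2(alpha_i, alpha_j)/(alpha_j, alpha_j); the resulting 4x4 Cartan matrix is
[[2, -1, 0, 0], [-1, 2, 0, -1], [0, 0, 2, -1], [0, -1, -1, 2]].
All simple roots have the same length, so the diagram is simply laced. The associated Dynkin diagram is a chain of 4 nodes with single edges (A_4), so the type is A_4 (the algebra sl(5)).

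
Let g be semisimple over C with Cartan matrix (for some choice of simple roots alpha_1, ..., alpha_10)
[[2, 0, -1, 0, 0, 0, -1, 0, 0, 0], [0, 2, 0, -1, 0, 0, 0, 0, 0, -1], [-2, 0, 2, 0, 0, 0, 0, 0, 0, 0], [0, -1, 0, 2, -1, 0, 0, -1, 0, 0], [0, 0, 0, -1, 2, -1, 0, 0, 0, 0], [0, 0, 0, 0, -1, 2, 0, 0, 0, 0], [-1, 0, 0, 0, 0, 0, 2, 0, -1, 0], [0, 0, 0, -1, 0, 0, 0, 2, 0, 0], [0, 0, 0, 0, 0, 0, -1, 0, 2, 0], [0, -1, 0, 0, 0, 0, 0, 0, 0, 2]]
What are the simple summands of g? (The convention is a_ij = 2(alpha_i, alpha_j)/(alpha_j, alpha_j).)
The diagram associated to this matrix has two connected components: the simple roots {alpha_1, alpha_3, alpha_7, alpha_9} form a chain of 4 nodes with a double edge at one end; the terminal node there is the unique long simple root (C_4), and {alpha_2, alpha_4, alpha_5, alpha_6, alpha_8, alpha_10} form a chain of 5 nodes with one extra node attached to the third node from one end (E_6). A semisimple Lie algebra decomposes uniquely as the direct sum of simple ideals, one per connected component of its Dynkin diagram, so g ≅ C_4 ⊕ E_6 (dimension 36 + 78 = 114).

type C_4 ⊕ type E_6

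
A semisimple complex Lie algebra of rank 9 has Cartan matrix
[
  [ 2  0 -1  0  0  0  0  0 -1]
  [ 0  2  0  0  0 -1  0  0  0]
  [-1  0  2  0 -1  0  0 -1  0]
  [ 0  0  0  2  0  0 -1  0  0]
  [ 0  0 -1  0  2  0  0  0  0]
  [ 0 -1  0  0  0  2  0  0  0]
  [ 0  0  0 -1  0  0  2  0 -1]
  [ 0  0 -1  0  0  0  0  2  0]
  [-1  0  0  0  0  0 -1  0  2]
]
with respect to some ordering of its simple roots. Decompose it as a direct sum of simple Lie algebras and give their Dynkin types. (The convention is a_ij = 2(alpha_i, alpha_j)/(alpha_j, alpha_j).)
The diagram associated to this matrix has two connected components: the simple roots {alpha_2, alpha_6} form a chain of 2 nodes with single edges (A_2), and {alpha_1, alpha_3, alpha_4, alpha_5, alpha_7, alpha_8, alpha_9} form a chain of 5 nodes with a fork of two nodes at one end (D_7). A semisimple Lie algebra decomposes uniquely as the direct sum of simple ideals, one per connected component of its Dynkin diagram, so g ≅ A_2 ⊕ D_7 (dimension 8 + 91 = 99).

type A_2 ⊕ type D_7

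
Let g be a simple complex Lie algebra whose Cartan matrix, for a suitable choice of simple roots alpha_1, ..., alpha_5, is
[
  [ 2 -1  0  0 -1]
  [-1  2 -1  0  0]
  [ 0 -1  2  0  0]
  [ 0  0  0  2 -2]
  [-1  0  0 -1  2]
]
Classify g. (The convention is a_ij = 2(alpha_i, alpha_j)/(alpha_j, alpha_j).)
The matrix has rank 5 with 2's on the diagonal. Reading the off-diagonal entries as Dynkin edges (a single edge where a_ij = a_ji = -1; a double or triple edge where a_ij * a_ji = 2 or 3), the diagram is a chain of 5 nodes with a double edge at one end; the terminal node there is the unique long simple root (C_5). One simple-root ordering that puts it in standard form is (alpha_3, alpha_2, alpha_1, alpha_5, alpha_4). So the algebra is type C_5, i.e. sp(10).

type C_5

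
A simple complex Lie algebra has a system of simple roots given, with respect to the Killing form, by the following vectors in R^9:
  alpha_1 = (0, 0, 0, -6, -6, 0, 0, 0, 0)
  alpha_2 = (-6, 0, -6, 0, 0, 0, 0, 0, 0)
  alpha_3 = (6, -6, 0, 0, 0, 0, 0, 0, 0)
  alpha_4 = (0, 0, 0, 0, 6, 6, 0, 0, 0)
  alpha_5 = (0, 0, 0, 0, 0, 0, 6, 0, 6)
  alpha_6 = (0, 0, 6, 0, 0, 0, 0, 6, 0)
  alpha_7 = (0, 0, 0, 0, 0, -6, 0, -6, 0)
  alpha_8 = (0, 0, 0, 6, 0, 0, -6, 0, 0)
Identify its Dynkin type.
type A_8

Compute the Cartan integers a_ij = 2(alpha_i, alpha_j)/(alpha_j, alpha_j); the resulting 8x8 Cartan matrix is
[[2, 0, 0, -1, 0, 0, 0, -1], [0, 2, -1, 0, 0, -1, 0, 0], [0, -1, 2, 0, 0, 0, 0, 0], [-1, 0, 0, 2, 0, 0, -1, 0], [0, 0, 0, 0, 2, 0, 0, -1], [0, -1, 0, 0, 0, 2, -1, 0], [0, 0, 0, -1, 0, -1, 2, 0], [-1, 0, 0, 0, -1, 0, 0, 2]].
All simple roots have the same length, so the diagram is simply laced. The associated Dynkin diagram is a chain of 8 nodes with single edges (A_8), so the type is A_8 (the algebra sl(9)).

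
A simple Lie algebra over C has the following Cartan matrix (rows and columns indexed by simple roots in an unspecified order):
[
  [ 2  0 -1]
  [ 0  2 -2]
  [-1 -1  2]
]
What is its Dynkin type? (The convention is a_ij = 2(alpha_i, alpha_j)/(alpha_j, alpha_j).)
The matrix has rank 3 with 2's on the diagonal. Reading the off-diagonal entries as Dynkin edges (a single edge where a_ij = a_ji = -1; a double or triple edge where a_ij * a_ji = 2 or 3), the diagram is a chain of 3 nodes with a double edge at one end; the terminal node there is the unique long simple root (C_3). One simple-root ordering that puts it in standard form is (alpha_1, alpha_3, alpha_2). So the algebra is type C_3, i.e. sp(6).

type C_3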